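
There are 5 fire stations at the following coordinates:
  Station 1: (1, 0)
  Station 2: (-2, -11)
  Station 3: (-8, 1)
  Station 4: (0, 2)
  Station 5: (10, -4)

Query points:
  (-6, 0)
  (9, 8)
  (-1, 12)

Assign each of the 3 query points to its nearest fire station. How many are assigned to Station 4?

2

(-6, 0) — d² to each: Station 1:49, Station 2:137, Station 3:5, Station 4:40, Station 5:272 → nearest is Station 3
(9, 8) — d² to each: Station 1:128, Station 2:482, Station 3:338, Station 4:117, Station 5:145 → nearest is Station 4
(-1, 12) — d² to each: Station 1:148, Station 2:530, Station 3:170, Station 4:101, Station 5:377 → nearest is Station 4
2 of the 3 points have Station 4 as nearest.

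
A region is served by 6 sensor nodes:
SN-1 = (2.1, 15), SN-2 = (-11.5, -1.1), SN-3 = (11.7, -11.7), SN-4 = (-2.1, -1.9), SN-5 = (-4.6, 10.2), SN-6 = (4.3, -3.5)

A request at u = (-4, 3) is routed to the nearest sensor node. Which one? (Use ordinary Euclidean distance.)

SN-4

Squared Euclidean distances:
d²(u, SN-1) = (-4−2.1)² + (3−15)² = 37.21 + 144 = 181.21
d²(u, SN-2) = (-4−(-11.5))² + (3−(-1.1))² = 56.25 + 16.81 = 73.06
d²(u, SN-3) = (-4−11.7)² + (3−(-11.7))² = 246.49 + 216.09 = 462.58
d²(u, SN-4) = (-4−(-2.1))² + (3−(-1.9))² = 3.61 + 24.01 = 27.62
d²(u, SN-5) = (-4−(-4.6))² + (3−10.2)² = 0.36 + 51.84 = 52.2
d²(u, SN-6) = (-4−4.3)² + (3−(-3.5))² = 68.89 + 42.25 = 111.14
Minimum is at SN-4.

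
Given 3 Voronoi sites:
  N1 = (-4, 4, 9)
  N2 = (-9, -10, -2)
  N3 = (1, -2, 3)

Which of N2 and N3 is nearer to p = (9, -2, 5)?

N3

Compare squared distances:
|pN2|² = (9−(-9))² + (-2−(-10))² + (5−(-2))² = 324 + 64 + 49 = 437
|pN3|² = (9−1)² + (-2−(-2))² + (5−3)² = 64 + 0 + 4 = 68
437 > 68, so N3 is closer.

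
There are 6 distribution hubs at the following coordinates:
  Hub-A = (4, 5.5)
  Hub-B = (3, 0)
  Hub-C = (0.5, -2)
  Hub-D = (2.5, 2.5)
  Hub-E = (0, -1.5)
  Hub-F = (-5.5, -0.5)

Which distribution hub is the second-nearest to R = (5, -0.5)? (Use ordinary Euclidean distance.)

Squared Euclidean distances:
d²(R, Hub-A) = (5−4)² + (-0.5−5.5)² = 1 + 36 = 37
d²(R, Hub-B) = (5−3)² + (-0.5−0)² = 4 + 0.25 = 4.25
d²(R, Hub-C) = (5−0.5)² + (-0.5−(-2))² = 20.25 + 2.25 = 22.5
d²(R, Hub-D) = (5−2.5)² + (-0.5−2.5)² = 6.25 + 9 = 15.25
d²(R, Hub-E) = (5−0)² + (-0.5−(-1.5))² = 25 + 1 = 26
d²(R, Hub-F) = (5−(-5.5))² + (-0.5−(-0.5))² = 110.25 + 0 = 110.25
Sorted ascending: Hub-B, Hub-D, Hub-C, … — the second-nearest is Hub-D.

Hub-D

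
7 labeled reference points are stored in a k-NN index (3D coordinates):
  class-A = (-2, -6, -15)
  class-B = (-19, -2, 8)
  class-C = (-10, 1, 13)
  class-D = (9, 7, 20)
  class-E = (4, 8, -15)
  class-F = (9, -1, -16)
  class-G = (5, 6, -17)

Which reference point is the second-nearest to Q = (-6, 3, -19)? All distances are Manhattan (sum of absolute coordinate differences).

d(Q, class-A) = |-6−(-2)| + |3−(-6)| + |-19−(-15)| = 4 + 9 + 4 = 17
d(Q, class-B) = |-6−(-19)| + |3−(-2)| + |-19−8| = 13 + 5 + 27 = 45
d(Q, class-C) = |-6−(-10)| + |3−1| + |-19−13| = 4 + 2 + 32 = 38
d(Q, class-D) = |-6−9| + |3−7| + |-19−20| = 15 + 4 + 39 = 58
d(Q, class-E) = |-6−4| + |3−8| + |-19−(-15)| = 10 + 5 + 4 = 19
d(Q, class-F) = |-6−9| + |3−(-1)| + |-19−(-16)| = 15 + 4 + 3 = 22
d(Q, class-G) = |-6−5| + |3−6| + |-19−(-17)| = 11 + 3 + 2 = 16
Sorted ascending: class-G, class-A, class-E, … — the second-nearest is class-A.

class-A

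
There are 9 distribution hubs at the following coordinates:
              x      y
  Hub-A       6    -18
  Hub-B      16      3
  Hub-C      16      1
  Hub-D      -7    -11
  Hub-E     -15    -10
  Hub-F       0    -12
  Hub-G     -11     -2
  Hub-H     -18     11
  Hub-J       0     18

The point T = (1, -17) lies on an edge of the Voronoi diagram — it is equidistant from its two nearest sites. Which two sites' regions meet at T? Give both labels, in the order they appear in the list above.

Hub-A and Hub-F

Squared distances from T to each site:
d²(T, Hub-A) = (1−6)² + (-17−(-18))² = 25 + 1 = 26
d²(T, Hub-B) = (1−16)² + (-17−3)² = 225 + 400 = 625
d²(T, Hub-C) = (1−16)² + (-17−1)² = 225 + 324 = 549
d²(T, Hub-D) = (1−(-7))² + (-17−(-11))² = 64 + 36 = 100
d²(T, Hub-E) = (1−(-15))² + (-17−(-10))² = 256 + 49 = 305
d²(T, Hub-F) = (1−0)² + (-17−(-12))² = 1 + 25 = 26
d²(T, Hub-G) = (1−(-11))² + (-17−(-2))² = 144 + 225 = 369
d²(T, Hub-H) = (1−(-18))² + (-17−11)² = 361 + 784 = 1145
d²(T, Hub-J) = (1−0)² + (-17−18)² = 1 + 1225 = 1226
T is equidistant from Hub-A and Hub-F (both at squared distance 26), and every other site is strictly farther — so T lies on the Hub-A–Hub-F Voronoi edge.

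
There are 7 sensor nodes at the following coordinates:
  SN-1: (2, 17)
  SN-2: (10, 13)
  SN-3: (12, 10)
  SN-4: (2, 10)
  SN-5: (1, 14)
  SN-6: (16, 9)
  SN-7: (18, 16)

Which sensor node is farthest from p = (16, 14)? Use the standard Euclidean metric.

Compare squared distances (the ordering matches that of the actual distances):
d²(p, SN-1) = (16−2)² + (14−17)² = 196 + 9 = 205
d²(p, SN-2) = (16−10)² + (14−13)² = 36 + 1 = 37
d²(p, SN-3) = (16−12)² + (14−10)² = 16 + 16 = 32
d²(p, SN-4) = (16−2)² + (14−10)² = 196 + 16 = 212
d²(p, SN-5) = (16−1)² + (14−14)² = 225 + 0 = 225
d²(p, SN-6) = (16−16)² + (14−9)² = 0 + 25 = 25
d²(p, SN-7) = (16−18)² + (14−16)² = 4 + 4 = 8
The largest is to SN-5.

SN-5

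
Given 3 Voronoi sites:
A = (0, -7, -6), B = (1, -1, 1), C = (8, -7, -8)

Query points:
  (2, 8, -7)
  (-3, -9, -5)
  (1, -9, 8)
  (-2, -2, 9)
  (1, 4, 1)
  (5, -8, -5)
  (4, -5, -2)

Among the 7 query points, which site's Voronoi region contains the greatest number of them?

B

(2, 8, -7) — d² to each: A:230, B:146, C:262 → nearest is B
(-3, -9, -5) — d² to each: A:14, B:116, C:134 → nearest is A
(1, -9, 8) — d² to each: A:201, B:113, C:309 → nearest is B
(-2, -2, 9) — d² to each: A:254, B:74, C:414 → nearest is B
(1, 4, 1) — d² to each: A:171, B:25, C:251 → nearest is B
(5, -8, -5) — d² to each: A:27, B:101, C:19 → nearest is C
(4, -5, -2) — d² to each: A:36, B:34, C:56 → nearest is B
Tally — A:1, B:5, C:1. B captures the most (5).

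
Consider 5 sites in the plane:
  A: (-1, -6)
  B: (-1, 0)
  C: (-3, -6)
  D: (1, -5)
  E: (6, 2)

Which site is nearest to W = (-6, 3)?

B

Since √ is increasing, it suffices to compare squared distances:
|WA|² = (-6−(-1))² + (3−(-6))² = 25 + 81 = 106
|WB|² = (-6−(-1))² + (3−0)² = 25 + 9 = 34
|WC|² = (-6−(-3))² + (3−(-6))² = 9 + 81 = 90
|WD|² = (-6−1)² + (3−(-5))² = 49 + 64 = 113
|WE|² = (-6−6)² + (3−2)² = 144 + 1 = 145
B is nearest.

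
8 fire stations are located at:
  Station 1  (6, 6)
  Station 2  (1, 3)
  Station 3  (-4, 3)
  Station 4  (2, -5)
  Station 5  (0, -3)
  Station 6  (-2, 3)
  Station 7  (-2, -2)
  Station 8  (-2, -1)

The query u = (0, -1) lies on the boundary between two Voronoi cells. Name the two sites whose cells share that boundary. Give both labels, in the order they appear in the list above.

Station 5 and Station 8

Squared distances from u to each site:
d²(u, Station 1) = 36 + 49 = 85
d²(u, Station 2) = 1 + 16 = 17
d²(u, Station 3) = 16 + 16 = 32
d²(u, Station 4) = 4 + 16 = 20
d²(u, Station 5) = 0 + 4 = 4
d²(u, Station 6) = 4 + 16 = 20
d²(u, Station 7) = 4 + 1 = 5
d²(u, Station 8) = 4 + 0 = 4
u is equidistant from Station 5 and Station 8 (both at squared distance 4), and every other site is strictly farther — so u lies on the Station 5–Station 8 Voronoi edge.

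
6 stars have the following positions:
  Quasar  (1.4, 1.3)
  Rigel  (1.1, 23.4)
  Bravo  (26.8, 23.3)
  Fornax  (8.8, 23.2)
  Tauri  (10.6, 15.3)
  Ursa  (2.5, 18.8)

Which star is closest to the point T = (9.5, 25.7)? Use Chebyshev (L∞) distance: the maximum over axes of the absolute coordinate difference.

d(T, Quasar) = max(8.1, 24.4) = 24.4
d(T, Rigel) = max(8.4, 2.3) = 8.4
d(T, Bravo) = max(17.3, 2.4) = 17.3
d(T, Fornax) = max(0.7, 2.5) = 2.5
d(T, Tauri) = max(1.1, 10.4) = 10.4
d(T, Ursa) = max(7, 6.9) = 7
Minimum is at Fornax.

Fornax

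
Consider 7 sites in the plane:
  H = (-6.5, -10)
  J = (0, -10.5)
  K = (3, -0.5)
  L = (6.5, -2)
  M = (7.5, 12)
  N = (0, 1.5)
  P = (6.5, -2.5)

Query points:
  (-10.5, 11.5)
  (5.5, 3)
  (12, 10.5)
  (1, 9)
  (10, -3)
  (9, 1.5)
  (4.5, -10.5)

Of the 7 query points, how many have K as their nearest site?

(-10.5, 11.5) — d² to each: H:478.25, J:594.25, K:326.25, L:471.25, M:324.25, N:210.25, P:485 → nearest is N
(5.5, 3) — d² to each: H:313, J:212.5, K:18.5, L:26, M:85, N:32.5, P:31.25 → nearest is K
(12, 10.5) — d² to each: H:762.5, J:585, K:202, L:186.5, M:22.5, N:225, P:199.25 → nearest is M
(1, 9) — d² to each: H:417.25, J:381.25, K:94.25, L:151.25, M:51.25, N:57.25, P:162.5 → nearest is M
(10, -3) — d² to each: H:321.25, J:156.25, K:55.25, L:13.25, M:231.25, N:120.25, P:12.5 → nearest is P
(9, 1.5) — d² to each: H:372.5, J:225, K:40, L:18.5, M:112.5, N:81, P:22.25 → nearest is L
(4.5, -10.5) — d² to each: H:121.25, J:20.25, K:102.25, L:76.25, M:515.25, N:164.25, P:68 → nearest is J
1 of the 7 points has K as nearest.

1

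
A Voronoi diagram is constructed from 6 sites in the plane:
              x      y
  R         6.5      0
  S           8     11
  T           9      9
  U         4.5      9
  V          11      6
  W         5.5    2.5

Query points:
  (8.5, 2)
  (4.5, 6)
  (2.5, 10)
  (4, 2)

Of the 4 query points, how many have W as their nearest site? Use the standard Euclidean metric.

1

(8.5, 2) — d² to each: R:8, S:81.25, T:49.25, U:65, V:22.25, W:9.25 → nearest is R
(4.5, 6) — d² to each: R:40, S:37.25, T:29.25, U:9, V:42.25, W:13.25 → nearest is U
(2.5, 10) — d² to each: R:116, S:31.25, T:43.25, U:5, V:88.25, W:65.25 → nearest is U
(4, 2) — d² to each: R:10.25, S:97, T:74, U:49.25, V:65, W:2.5 → nearest is W
1 of the 4 points has W as nearest.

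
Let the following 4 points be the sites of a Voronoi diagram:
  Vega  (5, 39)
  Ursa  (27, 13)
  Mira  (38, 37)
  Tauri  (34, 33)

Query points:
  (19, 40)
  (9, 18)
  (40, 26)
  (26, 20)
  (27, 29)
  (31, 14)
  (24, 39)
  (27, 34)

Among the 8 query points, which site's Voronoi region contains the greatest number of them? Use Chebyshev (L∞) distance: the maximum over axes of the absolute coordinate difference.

Tauri

(19, 40) — d to each: Vega:14, Ursa:27, Mira:19, Tauri:15 → nearest is Vega
(9, 18) — d to each: Vega:21, Ursa:18, Mira:29, Tauri:25 → nearest is Ursa
(40, 26) — d to each: Vega:35, Ursa:13, Mira:11, Tauri:7 → nearest is Tauri
(26, 20) — d to each: Vega:21, Ursa:7, Mira:17, Tauri:13 → nearest is Ursa
(27, 29) — d to each: Vega:22, Ursa:16, Mira:11, Tauri:7 → nearest is Tauri
(31, 14) — d to each: Vega:26, Ursa:4, Mira:23, Tauri:19 → nearest is Ursa
(24, 39) — d to each: Vega:19, Ursa:26, Mira:14, Tauri:10 → nearest is Tauri
(27, 34) — d to each: Vega:22, Ursa:21, Mira:11, Tauri:7 → nearest is Tauri
Tally — Vega:1, Ursa:3, Tauri:4. Tauri captures the most (4).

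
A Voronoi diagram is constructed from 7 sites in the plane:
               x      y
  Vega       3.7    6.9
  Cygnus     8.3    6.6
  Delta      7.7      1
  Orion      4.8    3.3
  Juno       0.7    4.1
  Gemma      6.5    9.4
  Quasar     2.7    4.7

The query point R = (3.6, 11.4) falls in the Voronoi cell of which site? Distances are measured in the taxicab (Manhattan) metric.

d(R, Vega) = |3.6−3.7| + |11.4−6.9| = 0.1 + 4.5 = 4.6
d(R, Cygnus) = |3.6−8.3| + |11.4−6.6| = 4.7 + 4.8 = 9.5
d(R, Delta) = |3.6−7.7| + |11.4−1| = 4.1 + 10.4 = 14.5
d(R, Orion) = |3.6−4.8| + |11.4−3.3| = 1.2 + 8.1 = 9.3
d(R, Juno) = |3.6−0.7| + |11.4−4.1| = 2.9 + 7.3 = 10.2
d(R, Gemma) = |3.6−6.5| + |11.4−9.4| = 2.9 + 2 = 4.9
d(R, Quasar) = |3.6−2.7| + |11.4−4.7| = 0.9 + 6.7 = 7.6
Vega is nearest.

Vega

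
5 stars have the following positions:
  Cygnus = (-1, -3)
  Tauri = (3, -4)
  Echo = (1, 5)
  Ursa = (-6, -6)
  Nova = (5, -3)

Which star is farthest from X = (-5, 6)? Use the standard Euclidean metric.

Since √ is increasing, it suffices to compare squared distances:
d²(X, Cygnus) = (-5−(-1))² + (6−(-3))² = 16 + 81 = 97
d²(X, Tauri) = (-5−3)² + (6−(-4))² = 64 + 100 = 164
d²(X, Echo) = (-5−1)² + (6−5)² = 36 + 1 = 37
d²(X, Ursa) = (-5−(-6))² + (6−(-6))² = 1 + 144 = 145
d²(X, Nova) = (-5−5)² + (6−(-3))² = 100 + 81 = 181
The largest is to Nova.

Nova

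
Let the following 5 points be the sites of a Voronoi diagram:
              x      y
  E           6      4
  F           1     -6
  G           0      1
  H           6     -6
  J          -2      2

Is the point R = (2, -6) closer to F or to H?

Compare squared distances:
|RF|² = (2−1)² + (-6−(-6))² = 1 + 0 = 1
|RH|² = (2−6)² + (-6−(-6))² = 16 + 0 = 16
1 < 16, so F is closer.

F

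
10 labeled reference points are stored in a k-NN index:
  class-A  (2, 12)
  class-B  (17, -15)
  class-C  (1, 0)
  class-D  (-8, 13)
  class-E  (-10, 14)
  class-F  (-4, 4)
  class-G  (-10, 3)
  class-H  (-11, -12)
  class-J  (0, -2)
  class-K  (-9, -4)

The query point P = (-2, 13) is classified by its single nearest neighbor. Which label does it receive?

Squared Euclidean distances:
d²(P, class-A) = (-2−2)² + (13−12)² = 16 + 1 = 17
d²(P, class-B) = (-2−17)² + (13−(-15))² = 361 + 784 = 1145
d²(P, class-C) = (-2−1)² + (13−0)² = 9 + 169 = 178
d²(P, class-D) = (-2−(-8))² + (13−13)² = 36 + 0 = 36
d²(P, class-E) = (-2−(-10))² + (13−14)² = 64 + 1 = 65
d²(P, class-F) = (-2−(-4))² + (13−4)² = 4 + 81 = 85
d²(P, class-G) = (-2−(-10))² + (13−3)² = 64 + 100 = 164
d²(P, class-H) = (-2−(-11))² + (13−(-12))² = 81 + 625 = 706
d²(P, class-J) = (-2−0)² + (13−(-2))² = 4 + 225 = 229
d²(P, class-K) = (-2−(-9))² + (13−(-4))² = 49 + 289 = 338
The smallest is to class-A, so P lies in the Voronoi region of class-A.

class-A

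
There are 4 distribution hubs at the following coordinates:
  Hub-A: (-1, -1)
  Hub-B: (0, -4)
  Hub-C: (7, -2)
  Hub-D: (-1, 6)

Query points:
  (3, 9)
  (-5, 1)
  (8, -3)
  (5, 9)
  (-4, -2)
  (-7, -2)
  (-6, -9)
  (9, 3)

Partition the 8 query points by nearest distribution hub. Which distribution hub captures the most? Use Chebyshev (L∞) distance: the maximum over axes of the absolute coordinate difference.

Hub-A

(3, 9) — d to each: Hub-A:10, Hub-B:13, Hub-C:11, Hub-D:4 → nearest is Hub-D
(-5, 1) — d to each: Hub-A:4, Hub-B:5, Hub-C:12, Hub-D:5 → nearest is Hub-A
(8, -3) — d to each: Hub-A:9, Hub-B:8, Hub-C:1, Hub-D:9 → nearest is Hub-C
(5, 9) — d to each: Hub-A:10, Hub-B:13, Hub-C:11, Hub-D:6 → nearest is Hub-D
(-4, -2) — d to each: Hub-A:3, Hub-B:4, Hub-C:11, Hub-D:8 → nearest is Hub-A
(-7, -2) — d to each: Hub-A:6, Hub-B:7, Hub-C:14, Hub-D:8 → nearest is Hub-A
(-6, -9) — d to each: Hub-A:8, Hub-B:6, Hub-C:13, Hub-D:15 → nearest is Hub-B
(9, 3) — d to each: Hub-A:10, Hub-B:9, Hub-C:5, Hub-D:10 → nearest is Hub-C
Tally — Hub-A:3, Hub-B:1, Hub-C:2, Hub-D:2. Hub-A captures the most (3).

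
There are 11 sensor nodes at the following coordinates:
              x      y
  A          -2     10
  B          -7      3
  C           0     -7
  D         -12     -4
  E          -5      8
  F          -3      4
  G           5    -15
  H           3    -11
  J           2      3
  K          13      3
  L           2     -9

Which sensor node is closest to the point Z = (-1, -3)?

C

Squared Euclidean distances:
|ZA|² = (-1−(-2))² + (-3−10)² = 1 + 169 = 170
|ZB|² = (-1−(-7))² + (-3−3)² = 36 + 36 = 72
|ZC|² = (-1−0)² + (-3−(-7))² = 1 + 16 = 17
|ZD|² = (-1−(-12))² + (-3−(-4))² = 121 + 1 = 122
|ZE|² = (-1−(-5))² + (-3−8)² = 16 + 121 = 137
|ZF|² = (-1−(-3))² + (-3−4)² = 4 + 49 = 53
|ZG|² = (-1−5)² + (-3−(-15))² = 36 + 144 = 180
|ZH|² = (-1−3)² + (-3−(-11))² = 16 + 64 = 80
|ZJ|² = (-1−2)² + (-3−3)² = 9 + 36 = 45
|ZK|² = (-1−13)² + (-3−3)² = 196 + 36 = 232
|ZL|² = (-1−2)² + (-3−(-9))² = 9 + 36 = 45
C is nearest.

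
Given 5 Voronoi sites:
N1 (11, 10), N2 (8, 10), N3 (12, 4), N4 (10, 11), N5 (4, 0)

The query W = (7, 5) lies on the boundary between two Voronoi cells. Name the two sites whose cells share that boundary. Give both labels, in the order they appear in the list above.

Squared distances from W to each site:
|WN1|² = 16 + 25 = 41
|WN2|² = 1 + 25 = 26
|WN3|² = 25 + 1 = 26
|WN4|² = 9 + 36 = 45
|WN5|² = 9 + 25 = 34
W is equidistant from N2 and N3 (both at squared distance 26), and every other site is strictly farther — so W lies on the N2–N3 Voronoi edge.

N2 and N3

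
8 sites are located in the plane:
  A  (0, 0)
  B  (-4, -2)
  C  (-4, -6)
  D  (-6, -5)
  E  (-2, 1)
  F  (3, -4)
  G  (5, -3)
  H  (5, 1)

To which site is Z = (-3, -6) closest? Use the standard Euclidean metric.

C

Compare squared distances (the ordering matches that of the actual distances):
|ZA|² = 9 + 36 = 45
|ZB|² = 1 + 16 = 17
|ZC|² = 1 + 0 = 1
|ZD|² = 9 + 1 = 10
|ZE|² = 1 + 49 = 50
|ZF|² = 36 + 4 = 40
|ZG|² = 64 + 9 = 73
|ZH|² = 64 + 49 = 113
Minimum is at C.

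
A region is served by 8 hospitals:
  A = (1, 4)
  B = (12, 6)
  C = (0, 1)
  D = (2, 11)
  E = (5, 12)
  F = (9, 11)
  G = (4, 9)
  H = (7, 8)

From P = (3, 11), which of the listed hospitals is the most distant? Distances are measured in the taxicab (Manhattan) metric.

d(P,A) = 2 + 7 = 9
d(P,B) = 9 + 5 = 14
d(P,C) = 3 + 10 = 13
d(P,D) = 1 + 0 = 1
d(P,E) = 2 + 1 = 3
d(P,F) = 6 + 0 = 6
d(P,G) = 1 + 2 = 3
d(P,H) = 4 + 3 = 7
The largest is to B.

B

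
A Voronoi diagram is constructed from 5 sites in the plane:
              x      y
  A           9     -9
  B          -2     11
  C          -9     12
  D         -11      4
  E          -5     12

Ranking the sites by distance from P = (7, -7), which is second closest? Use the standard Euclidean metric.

B

Since √ is increasing, it suffices to compare squared distances:
|PA|² = (7−9)² + (-7−(-9))² = 4 + 4 = 8
|PB|² = (7−(-2))² + (-7−11)² = 81 + 324 = 405
|PC|² = (7−(-9))² + (-7−12)² = 256 + 361 = 617
|PD|² = (7−(-11))² + (-7−4)² = 324 + 121 = 445
|PE|² = (7−(-5))² + (-7−12)² = 144 + 361 = 505
Sorted ascending: A, B, D, … — the second-nearest is B.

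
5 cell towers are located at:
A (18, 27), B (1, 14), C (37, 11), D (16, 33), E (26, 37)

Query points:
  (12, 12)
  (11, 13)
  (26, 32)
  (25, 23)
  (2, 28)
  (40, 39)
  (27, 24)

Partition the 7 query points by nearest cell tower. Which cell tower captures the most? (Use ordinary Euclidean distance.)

(12, 12) — d² to each: A:261, B:125, C:626, D:457, E:821 → nearest is B
(11, 13) — d² to each: A:245, B:101, C:680, D:425, E:801 → nearest is B
(26, 32) — d² to each: A:89, B:949, C:562, D:101, E:25 → nearest is E
(25, 23) — d² to each: A:65, B:657, C:288, D:181, E:197 → nearest is A
(2, 28) — d² to each: A:257, B:197, C:1514, D:221, E:657 → nearest is B
(40, 39) — d² to each: A:628, B:2146, C:793, D:612, E:200 → nearest is E
(27, 24) — d² to each: A:90, B:776, C:269, D:202, E:170 → nearest is A
Tally — A:2, B:3, E:2. B captures the most (3).

B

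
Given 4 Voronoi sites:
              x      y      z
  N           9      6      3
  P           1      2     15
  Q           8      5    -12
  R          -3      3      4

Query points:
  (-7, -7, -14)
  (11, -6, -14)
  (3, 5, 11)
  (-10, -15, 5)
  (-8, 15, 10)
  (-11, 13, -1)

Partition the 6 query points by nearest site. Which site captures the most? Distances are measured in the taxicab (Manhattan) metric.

R

(-7, -7, -14) — d to each: N:46, P:46, Q:29, R:32 → nearest is Q
(11, -6, -14) — d to each: N:31, P:47, Q:16, R:41 → nearest is Q
(3, 5, 11) — d to each: N:15, P:9, Q:28, R:15 → nearest is P
(-10, -15, 5) — d to each: N:42, P:38, Q:55, R:26 → nearest is R
(-8, 15, 10) — d to each: N:33, P:27, Q:48, R:23 → nearest is R
(-11, 13, -1) — d to each: N:31, P:39, Q:38, R:23 → nearest is R
Tally — P:1, Q:2, R:3. R captures the most (3).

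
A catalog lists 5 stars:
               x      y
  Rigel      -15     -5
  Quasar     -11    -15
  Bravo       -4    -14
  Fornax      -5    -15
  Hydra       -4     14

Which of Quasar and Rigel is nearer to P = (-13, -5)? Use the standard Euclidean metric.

Rigel

Compare squared distances:
d²(P, Quasar) = (-13−(-11))² + (-5−(-15))² = 4 + 100 = 104
d²(P, Rigel) = (-13−(-15))² + (-5−(-5))² = 4 + 0 = 4
104 > 4, so Rigel is closer.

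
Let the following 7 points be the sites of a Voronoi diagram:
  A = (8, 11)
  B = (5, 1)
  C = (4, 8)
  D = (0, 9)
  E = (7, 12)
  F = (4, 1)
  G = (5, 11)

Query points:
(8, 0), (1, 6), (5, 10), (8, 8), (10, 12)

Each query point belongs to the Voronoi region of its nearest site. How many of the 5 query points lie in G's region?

(8, 0) — d² to each: A:121, B:10, C:80, D:145, E:145, F:17, G:130 → nearest is B
(1, 6) — d² to each: A:74, B:41, C:13, D:10, E:72, F:34, G:41 → nearest is D
(5, 10) — d² to each: A:10, B:81, C:5, D:26, E:8, F:82, G:1 → nearest is G
(8, 8) — d² to each: A:9, B:58, C:16, D:65, E:17, F:65, G:18 → nearest is A
(10, 12) — d² to each: A:5, B:146, C:52, D:109, E:9, F:157, G:26 → nearest is A
1 of the 5 points has G as nearest.

1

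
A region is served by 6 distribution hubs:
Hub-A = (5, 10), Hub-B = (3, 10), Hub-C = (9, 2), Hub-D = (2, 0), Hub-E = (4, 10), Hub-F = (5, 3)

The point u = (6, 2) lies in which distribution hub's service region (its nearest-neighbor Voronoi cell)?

Hub-F

Since √ is increasing, it suffices to compare squared distances:
d²(u, Hub-A) = (6−5)² + (2−10)² = 1 + 64 = 65
d²(u, Hub-B) = (6−3)² + (2−10)² = 9 + 64 = 73
d²(u, Hub-C) = (6−9)² + (2−2)² = 9 + 0 = 9
d²(u, Hub-D) = (6−2)² + (2−0)² = 16 + 4 = 20
d²(u, Hub-E) = (6−4)² + (2−10)² = 4 + 64 = 68
d²(u, Hub-F) = (6−5)² + (2−3)² = 1 + 1 = 2
The smallest is to Hub-F, so u lies in the Voronoi region of Hub-F.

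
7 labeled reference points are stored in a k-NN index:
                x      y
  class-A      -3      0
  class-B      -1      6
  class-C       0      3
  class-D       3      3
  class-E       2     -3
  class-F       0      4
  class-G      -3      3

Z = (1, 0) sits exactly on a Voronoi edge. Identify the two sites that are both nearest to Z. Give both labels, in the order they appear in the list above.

Squared distances from Z to each site:
d²(Z, class-A) = (1−(-3))² + (0−0)² = 16 + 0 = 16
d²(Z, class-B) = (1−(-1))² + (0−6)² = 4 + 36 = 40
d²(Z, class-C) = (1−0)² + (0−3)² = 1 + 9 = 10
d²(Z, class-D) = (1−3)² + (0−3)² = 4 + 9 = 13
d²(Z, class-E) = (1−2)² + (0−(-3))² = 1 + 9 = 10
d²(Z, class-F) = (1−0)² + (0−4)² = 1 + 16 = 17
d²(Z, class-G) = (1−(-3))² + (0−3)² = 16 + 9 = 25
Z is equidistant from class-C and class-E (both at squared distance 10), and every other site is strictly farther — so Z lies on the class-C–class-E Voronoi edge.

class-C and class-E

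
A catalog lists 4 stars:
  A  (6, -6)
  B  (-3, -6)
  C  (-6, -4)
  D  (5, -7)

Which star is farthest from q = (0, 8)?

D

Squared Euclidean distances:
|qA|² = (0−6)² + (8−(-6))² = 36 + 196 = 232
|qB|² = (0−(-3))² + (8−(-6))² = 9 + 196 = 205
|qC|² = (0−(-6))² + (8−(-4))² = 36 + 144 = 180
|qD|² = (0−5)² + (8−(-7))² = 25 + 225 = 250
The largest is to D.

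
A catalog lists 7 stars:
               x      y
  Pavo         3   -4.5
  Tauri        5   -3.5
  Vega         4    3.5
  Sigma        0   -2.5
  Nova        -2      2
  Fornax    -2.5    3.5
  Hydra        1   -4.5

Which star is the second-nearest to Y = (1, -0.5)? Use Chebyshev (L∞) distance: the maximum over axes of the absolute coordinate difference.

d(Y, Pavo) = max(2, 4) = 4
d(Y, Tauri) = max(4, 3) = 4
d(Y, Vega) = max(3, 4) = 4
d(Y, Sigma) = max(1, 2) = 2
d(Y, Nova) = max(3, 2.5) = 3
d(Y, Fornax) = max(3.5, 4) = 4
d(Y, Hydra) = max(0, 4) = 4
Sorted ascending: Sigma, Nova, Pavo, … — the second-nearest is Nova.

Nova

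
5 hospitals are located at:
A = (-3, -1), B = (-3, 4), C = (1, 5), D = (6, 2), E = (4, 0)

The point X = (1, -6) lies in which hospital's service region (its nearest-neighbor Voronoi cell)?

A

Since √ is increasing, it suffices to compare squared distances:
|XA|² = (1−(-3))² + (-6−(-1))² = 16 + 25 = 41
|XB|² = (1−(-3))² + (-6−4)² = 16 + 100 = 116
|XC|² = (1−1)² + (-6−5)² = 0 + 121 = 121
|XD|² = (1−6)² + (-6−2)² = 25 + 64 = 89
|XE|² = (1−4)² + (-6−0)² = 9 + 36 = 45
A is nearest.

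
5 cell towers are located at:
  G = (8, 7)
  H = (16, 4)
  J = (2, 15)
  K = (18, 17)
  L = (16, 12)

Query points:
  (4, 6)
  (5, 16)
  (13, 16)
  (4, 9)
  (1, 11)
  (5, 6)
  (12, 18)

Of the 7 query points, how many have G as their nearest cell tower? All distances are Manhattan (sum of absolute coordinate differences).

(4, 6) — d to each: G:5, H:14, J:11, K:25, L:18 → nearest is G
(5, 16) — d to each: G:12, H:23, J:4, K:14, L:15 → nearest is J
(13, 16) — d to each: G:14, H:15, J:12, K:6, L:7 → nearest is K
(4, 9) — d to each: G:6, H:17, J:8, K:22, L:15 → nearest is G
(1, 11) — d to each: G:11, H:22, J:5, K:23, L:16 → nearest is J
(5, 6) — d to each: G:4, H:13, J:12, K:24, L:17 → nearest is G
(12, 18) — d to each: G:15, H:18, J:13, K:7, L:10 → nearest is K
3 of the 7 points have G as nearest.

3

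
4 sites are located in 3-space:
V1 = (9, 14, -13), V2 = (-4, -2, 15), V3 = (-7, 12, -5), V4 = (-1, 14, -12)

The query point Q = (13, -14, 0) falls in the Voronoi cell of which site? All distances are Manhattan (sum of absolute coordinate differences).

d(Q,V1) = 4 + 28 + 13 = 45
d(Q,V2) = 17 + 12 + 15 = 44
d(Q,V3) = 20 + 26 + 5 = 51
d(Q,V4) = 14 + 28 + 12 = 54
V2 is nearest.

V2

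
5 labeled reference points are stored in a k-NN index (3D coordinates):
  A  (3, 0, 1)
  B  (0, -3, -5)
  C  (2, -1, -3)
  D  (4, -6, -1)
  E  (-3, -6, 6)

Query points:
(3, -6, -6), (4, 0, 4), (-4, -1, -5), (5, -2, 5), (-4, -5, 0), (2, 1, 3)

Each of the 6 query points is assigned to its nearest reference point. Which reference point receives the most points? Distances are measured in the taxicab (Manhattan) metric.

A

(3, -6, -6) — d to each: A:13, B:7, C:9, D:6, E:18 → nearest is D
(4, 0, 4) — d to each: A:4, B:16, C:10, D:11, E:15 → nearest is A
(-4, -1, -5) — d to each: A:14, B:6, C:8, D:17, E:17 → nearest is B
(5, -2, 5) — d to each: A:8, B:16, C:12, D:11, E:13 → nearest is A
(-4, -5, 0) — d to each: A:13, B:11, C:13, D:10, E:8 → nearest is E
(2, 1, 3) — d to each: A:4, B:14, C:8, D:13, E:15 → nearest is A
Tally — A:3, B:1, D:1, E:1. A captures the most (3).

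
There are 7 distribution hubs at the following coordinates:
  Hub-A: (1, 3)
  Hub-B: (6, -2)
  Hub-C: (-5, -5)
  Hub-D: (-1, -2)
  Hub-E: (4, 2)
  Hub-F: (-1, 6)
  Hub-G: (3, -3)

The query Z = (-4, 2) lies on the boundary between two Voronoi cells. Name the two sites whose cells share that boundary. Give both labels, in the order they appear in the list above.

Hub-D and Hub-F

Squared distances from Z to each site:
d²(Z, Hub-A) = (-4−1)² + (2−3)² = 25 + 1 = 26
d²(Z, Hub-B) = (-4−6)² + (2−(-2))² = 100 + 16 = 116
d²(Z, Hub-C) = (-4−(-5))² + (2−(-5))² = 1 + 49 = 50
d²(Z, Hub-D) = (-4−(-1))² + (2−(-2))² = 9 + 16 = 25
d²(Z, Hub-E) = (-4−4)² + (2−2)² = 64 + 0 = 64
d²(Z, Hub-F) = (-4−(-1))² + (2−6)² = 9 + 16 = 25
d²(Z, Hub-G) = (-4−3)² + (2−(-3))² = 49 + 25 = 74
Z is equidistant from Hub-D and Hub-F (both at squared distance 25), and every other site is strictly farther — so Z lies on the Hub-D–Hub-F Voronoi edge.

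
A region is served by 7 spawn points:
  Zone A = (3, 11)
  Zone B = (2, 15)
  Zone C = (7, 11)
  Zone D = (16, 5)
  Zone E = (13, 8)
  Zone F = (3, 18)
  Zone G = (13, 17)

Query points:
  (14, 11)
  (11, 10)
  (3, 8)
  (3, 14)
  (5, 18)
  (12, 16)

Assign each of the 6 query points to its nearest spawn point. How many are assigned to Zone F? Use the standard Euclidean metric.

(14, 11) — d² to each: Zone A:121, Zone B:160, Zone C:49, Zone D:40, Zone E:10, Zone F:170, Zone G:37 → nearest is Zone E
(11, 10) — d² to each: Zone A:65, Zone B:106, Zone C:17, Zone D:50, Zone E:8, Zone F:128, Zone G:53 → nearest is Zone E
(3, 8) — d² to each: Zone A:9, Zone B:50, Zone C:25, Zone D:178, Zone E:100, Zone F:100, Zone G:181 → nearest is Zone A
(3, 14) — d² to each: Zone A:9, Zone B:2, Zone C:25, Zone D:250, Zone E:136, Zone F:16, Zone G:109 → nearest is Zone B
(5, 18) — d² to each: Zone A:53, Zone B:18, Zone C:53, Zone D:290, Zone E:164, Zone F:4, Zone G:65 → nearest is Zone F
(12, 16) — d² to each: Zone A:106, Zone B:101, Zone C:50, Zone D:137, Zone E:65, Zone F:85, Zone G:2 → nearest is Zone G
1 of the 6 points has Zone F as nearest.

1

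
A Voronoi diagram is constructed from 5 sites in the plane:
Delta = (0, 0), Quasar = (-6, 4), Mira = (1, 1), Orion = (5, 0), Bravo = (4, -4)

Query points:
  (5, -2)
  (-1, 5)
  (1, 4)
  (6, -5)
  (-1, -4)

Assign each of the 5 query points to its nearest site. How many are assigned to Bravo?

1

(5, -2) — d² to each: Delta:29, Quasar:157, Mira:25, Orion:4, Bravo:5 → nearest is Orion
(-1, 5) — d² to each: Delta:26, Quasar:26, Mira:20, Orion:61, Bravo:106 → nearest is Mira
(1, 4) — d² to each: Delta:17, Quasar:49, Mira:9, Orion:32, Bravo:73 → nearest is Mira
(6, -5) — d² to each: Delta:61, Quasar:225, Mira:61, Orion:26, Bravo:5 → nearest is Bravo
(-1, -4) — d² to each: Delta:17, Quasar:89, Mira:29, Orion:52, Bravo:25 → nearest is Delta
1 of the 5 points has Bravo as nearest.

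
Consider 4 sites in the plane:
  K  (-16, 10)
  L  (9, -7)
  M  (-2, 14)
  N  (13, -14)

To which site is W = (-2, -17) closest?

Compare squared distances (the ordering matches that of the actual distances):
|WK|² = (-2−(-16))² + (-17−10)² = 196 + 729 = 925
|WL|² = (-2−9)² + (-17−(-7))² = 121 + 100 = 221
|WM|² = (-2−(-2))² + (-17−14)² = 0 + 961 = 961
|WN|² = (-2−13)² + (-17−(-14))² = 225 + 9 = 234
Minimum is at L.

L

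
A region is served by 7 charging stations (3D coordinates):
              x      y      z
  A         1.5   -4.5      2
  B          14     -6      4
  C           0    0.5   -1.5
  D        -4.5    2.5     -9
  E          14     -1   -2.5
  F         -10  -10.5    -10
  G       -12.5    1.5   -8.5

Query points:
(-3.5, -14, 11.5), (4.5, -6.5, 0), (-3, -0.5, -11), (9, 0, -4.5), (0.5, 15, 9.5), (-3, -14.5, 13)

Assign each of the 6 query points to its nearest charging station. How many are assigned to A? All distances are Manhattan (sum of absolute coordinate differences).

(-3.5, -14, 11.5) — d to each: A:24, B:33, C:31, D:38, E:44.5, F:31.5, G:44.5 → nearest is A
(4.5, -6.5, 0) — d to each: A:7, B:14, C:13, D:27, E:17.5, F:28.5, G:33.5 → nearest is A
(-3, -0.5, -11) — d to each: A:21.5, B:37.5, C:13.5, D:6.5, E:26, F:18, G:14 → nearest is D
(9, 0, -4.5) — d to each: A:18.5, B:19.5, C:12.5, D:20.5, E:8, F:35, G:27 → nearest is E
(0.5, 15, 9.5) — d to each: A:28, B:40, C:26, D:36, E:41.5, F:55.5, G:44.5 → nearest is C
(-3, -14.5, 13) — d to each: A:25.5, B:34.5, C:32.5, D:40.5, E:46, F:34, G:47 → nearest is A
3 of the 6 points have A as nearest.

3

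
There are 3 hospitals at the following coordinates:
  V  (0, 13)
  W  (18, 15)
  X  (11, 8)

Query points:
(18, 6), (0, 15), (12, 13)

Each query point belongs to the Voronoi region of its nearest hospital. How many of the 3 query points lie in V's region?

1

(18, 6) — d² to each: V:373, W:81, X:53 → nearest is X
(0, 15) — d² to each: V:4, W:324, X:170 → nearest is V
(12, 13) — d² to each: V:144, W:40, X:26 → nearest is X
1 of the 3 points has V as nearest.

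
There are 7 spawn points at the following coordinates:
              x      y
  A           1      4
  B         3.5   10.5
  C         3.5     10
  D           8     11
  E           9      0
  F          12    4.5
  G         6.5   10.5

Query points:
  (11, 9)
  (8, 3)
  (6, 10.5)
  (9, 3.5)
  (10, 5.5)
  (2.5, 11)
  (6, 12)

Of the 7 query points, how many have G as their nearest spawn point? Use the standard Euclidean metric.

2

(11, 9) — d² to each: A:125, B:58.5, C:57.25, D:13, E:85, F:21.25, G:22.5 → nearest is D
(8, 3) — d² to each: A:50, B:76.5, C:69.25, D:64, E:10, F:18.25, G:58.5 → nearest is E
(6, 10.5) — d² to each: A:67.25, B:6.25, C:6.5, D:4.25, E:119.25, F:72, G:0.25 → nearest is G
(9, 3.5) — d² to each: A:64.25, B:79.25, C:72.5, D:57.25, E:12.25, F:10, G:55.25 → nearest is F
(10, 5.5) — d² to each: A:83.25, B:67.25, C:62.5, D:34.25, E:31.25, F:5, G:37.25 → nearest is F
(2.5, 11) — d² to each: A:51.25, B:1.25, C:2, D:30.25, E:163.25, F:132.5, G:16.25 → nearest is B
(6, 12) — d² to each: A:89, B:8.5, C:10.25, D:5, E:153, F:92.25, G:2.5 → nearest is G
2 of the 7 points have G as nearest.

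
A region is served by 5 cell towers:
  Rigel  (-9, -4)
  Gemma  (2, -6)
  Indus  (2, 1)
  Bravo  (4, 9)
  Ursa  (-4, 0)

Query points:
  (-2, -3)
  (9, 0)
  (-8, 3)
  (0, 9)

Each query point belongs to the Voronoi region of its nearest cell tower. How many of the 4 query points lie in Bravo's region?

1

(-2, -3) — d² to each: Rigel:50, Gemma:25, Indus:32, Bravo:180, Ursa:13 → nearest is Ursa
(9, 0) — d² to each: Rigel:340, Gemma:85, Indus:50, Bravo:106, Ursa:169 → nearest is Indus
(-8, 3) — d² to each: Rigel:50, Gemma:181, Indus:104, Bravo:180, Ursa:25 → nearest is Ursa
(0, 9) — d² to each: Rigel:250, Gemma:229, Indus:68, Bravo:16, Ursa:97 → nearest is Bravo
1 of the 4 points has Bravo as nearest.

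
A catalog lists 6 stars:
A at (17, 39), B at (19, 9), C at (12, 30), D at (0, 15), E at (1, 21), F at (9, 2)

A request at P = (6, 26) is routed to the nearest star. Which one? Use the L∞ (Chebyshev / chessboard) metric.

d(P,A) = max(11, 13) = 13
d(P,B) = max(13, 17) = 17
d(P,C) = max(6, 4) = 6
d(P,D) = max(6, 11) = 11
d(P,E) = max(5, 5) = 5
d(P,F) = max(3, 24) = 24
Minimum is at E.

E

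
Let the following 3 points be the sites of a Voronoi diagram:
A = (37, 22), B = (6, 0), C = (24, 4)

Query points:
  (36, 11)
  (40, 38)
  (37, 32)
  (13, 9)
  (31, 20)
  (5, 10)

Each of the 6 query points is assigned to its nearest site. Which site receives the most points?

A

(36, 11) — d² to each: A:122, B:1021, C:193 → nearest is A
(40, 38) — d² to each: A:265, B:2600, C:1412 → nearest is A
(37, 32) — d² to each: A:100, B:1985, C:953 → nearest is A
(13, 9) — d² to each: A:745, B:130, C:146 → nearest is B
(31, 20) — d² to each: A:40, B:1025, C:305 → nearest is A
(5, 10) — d² to each: A:1168, B:101, C:397 → nearest is B
Tally — A:4, B:2. A captures the most (4).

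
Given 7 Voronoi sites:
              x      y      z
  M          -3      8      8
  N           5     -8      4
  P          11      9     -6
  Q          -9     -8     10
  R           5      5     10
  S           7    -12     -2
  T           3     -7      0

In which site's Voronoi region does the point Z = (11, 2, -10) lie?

P

Compare squared distances (the ordering matches that of the actual distances):
|ZM|² = (11−(-3))² + (2−8)² + (-10−8)² = 196 + 36 + 324 = 556
|ZN|² = (11−5)² + (2−(-8))² + (-10−4)² = 36 + 100 + 196 = 332
|ZP|² = (11−11)² + (2−9)² + (-10−(-6))² = 0 + 49 + 16 = 65
|ZQ|² = (11−(-9))² + (2−(-8))² + (-10−10)² = 400 + 100 + 400 = 900
|ZR|² = (11−5)² + (2−5)² + (-10−10)² = 36 + 9 + 400 = 445
|ZS|² = (11−7)² + (2−(-12))² + (-10−(-2))² = 16 + 196 + 64 = 276
|ZT|² = (11−3)² + (2−(-7))² + (-10−0)² = 64 + 81 + 100 = 245
The smallest is to P, so Z lies in the Voronoi region of P.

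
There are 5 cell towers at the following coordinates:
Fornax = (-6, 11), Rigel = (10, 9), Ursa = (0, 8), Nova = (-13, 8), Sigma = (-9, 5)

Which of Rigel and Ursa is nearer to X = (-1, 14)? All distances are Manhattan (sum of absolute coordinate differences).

d(X, Rigel) = |-1−10| + |14−9| = 11 + 5 = 16
d(X, Ursa) = |-1−0| + |14−8| = 1 + 6 = 7
16 > 7, so Ursa is closer.

Ursa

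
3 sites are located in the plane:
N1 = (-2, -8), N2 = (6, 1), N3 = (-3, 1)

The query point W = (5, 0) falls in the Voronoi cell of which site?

N2

Squared Euclidean distances:
|WN1|² = (5−(-2))² + (0−(-8))² = 49 + 64 = 113
|WN2|² = (5−6)² + (0−1)² = 1 + 1 = 2
|WN3|² = (5−(-3))² + (0−1)² = 64 + 1 = 65
N2 is nearest.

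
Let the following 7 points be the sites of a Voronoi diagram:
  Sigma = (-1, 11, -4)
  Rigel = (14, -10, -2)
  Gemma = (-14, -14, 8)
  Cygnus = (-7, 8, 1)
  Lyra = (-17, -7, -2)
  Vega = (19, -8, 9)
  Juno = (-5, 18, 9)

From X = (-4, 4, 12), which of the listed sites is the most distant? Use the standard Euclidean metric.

Compare squared distances (the ordering matches that of the actual distances):
d²(X, Sigma) = (-4−(-1))² + (4−11)² + (12−(-4))² = 9 + 49 + 256 = 314
d²(X, Rigel) = (-4−14)² + (4−(-10))² + (12−(-2))² = 324 + 196 + 196 = 716
d²(X, Gemma) = (-4−(-14))² + (4−(-14))² + (12−8)² = 100 + 324 + 16 = 440
d²(X, Cygnus) = (-4−(-7))² + (4−8)² + (12−1)² = 9 + 16 + 121 = 146
d²(X, Lyra) = (-4−(-17))² + (4−(-7))² + (12−(-2))² = 169 + 121 + 196 = 486
d²(X, Vega) = (-4−19)² + (4−(-8))² + (12−9)² = 529 + 144 + 9 = 682
d²(X, Juno) = (-4−(-5))² + (4−18)² + (12−9)² = 1 + 196 + 9 = 206
The largest is to Rigel.

Rigel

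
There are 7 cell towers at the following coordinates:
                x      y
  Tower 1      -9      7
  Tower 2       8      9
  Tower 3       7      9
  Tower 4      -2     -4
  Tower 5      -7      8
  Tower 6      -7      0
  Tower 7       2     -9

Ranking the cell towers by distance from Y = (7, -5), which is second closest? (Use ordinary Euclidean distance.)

Since √ is increasing, it suffices to compare squared distances:
d²(Y, Tower 1) = (7−(-9))² + (-5−7)² = 256 + 144 = 400
d²(Y, Tower 2) = (7−8)² + (-5−9)² = 1 + 196 = 197
d²(Y, Tower 3) = (7−7)² + (-5−9)² = 0 + 196 = 196
d²(Y, Tower 4) = (7−(-2))² + (-5−(-4))² = 81 + 1 = 82
d²(Y, Tower 5) = (7−(-7))² + (-5−8)² = 196 + 169 = 365
d²(Y, Tower 6) = (7−(-7))² + (-5−0)² = 196 + 25 = 221
d²(Y, Tower 7) = (7−2)² + (-5−(-9))² = 25 + 16 = 41
Sorted ascending: Tower 7, Tower 4, Tower 3, … — the second-nearest is Tower 4.

Tower 4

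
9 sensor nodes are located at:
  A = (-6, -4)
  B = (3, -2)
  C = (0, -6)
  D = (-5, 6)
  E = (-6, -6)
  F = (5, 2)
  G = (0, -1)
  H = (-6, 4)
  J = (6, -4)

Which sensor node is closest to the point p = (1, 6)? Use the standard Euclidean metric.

F

Compare squared distances (the ordering matches that of the actual distances):
|pA|² = 49 + 100 = 149
|pB|² = 4 + 64 = 68
|pC|² = 1 + 144 = 145
|pD|² = 36 + 0 = 36
|pE|² = 49 + 144 = 193
|pF|² = 16 + 16 = 32
|pG|² = 1 + 49 = 50
|pH|² = 49 + 4 = 53
|pJ|² = 25 + 100 = 125
Minimum is at F.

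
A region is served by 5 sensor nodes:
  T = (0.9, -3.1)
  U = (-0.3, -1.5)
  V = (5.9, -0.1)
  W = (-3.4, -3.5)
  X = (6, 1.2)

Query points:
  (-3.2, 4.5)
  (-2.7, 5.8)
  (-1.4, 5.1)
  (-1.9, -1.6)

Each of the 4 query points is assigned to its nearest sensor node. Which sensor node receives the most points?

U

(-3.2, 4.5) — d² to each: T:74.57, U:44.41, V:103.97, W:64.04, X:95.53 → nearest is U
(-2.7, 5.8) — d² to each: T:92.17, U:59.05, V:108.77, W:86.98, X:96.85 → nearest is U
(-1.4, 5.1) — d² to each: T:72.53, U:44.77, V:80.33, W:77.96, X:69.97 → nearest is U
(-1.9, -1.6) — d² to each: T:10.09, U:2.57, V:63.09, W:5.86, X:70.25 → nearest is U
Tally — U:4. U captures the most (4).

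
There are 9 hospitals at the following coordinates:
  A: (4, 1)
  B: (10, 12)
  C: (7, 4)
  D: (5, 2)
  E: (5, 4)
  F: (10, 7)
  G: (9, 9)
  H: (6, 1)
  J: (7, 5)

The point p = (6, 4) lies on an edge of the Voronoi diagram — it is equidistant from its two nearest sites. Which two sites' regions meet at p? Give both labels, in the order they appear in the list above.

C and E

Squared distances from p to each site:
|pA|² = (6−4)² + (4−1)² = 4 + 9 = 13
|pB|² = (6−10)² + (4−12)² = 16 + 64 = 80
|pC|² = (6−7)² + (4−4)² = 1 + 0 = 1
|pD|² = (6−5)² + (4−2)² = 1 + 4 = 5
|pE|² = (6−5)² + (4−4)² = 1 + 0 = 1
|pF|² = (6−10)² + (4−7)² = 16 + 9 = 25
|pG|² = (6−9)² + (4−9)² = 9 + 25 = 34
|pH|² = (6−6)² + (4−1)² = 0 + 9 = 9
|pJ|² = (6−7)² + (4−5)² = 1 + 1 = 2
p is equidistant from C and E (both at squared distance 1), and every other site is strictly farther — so p lies on the C–E Voronoi edge.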